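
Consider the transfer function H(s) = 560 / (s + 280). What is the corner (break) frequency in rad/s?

The single real pole at s = −280 gives a corner at ω = 280 rad/s.

280 rad/s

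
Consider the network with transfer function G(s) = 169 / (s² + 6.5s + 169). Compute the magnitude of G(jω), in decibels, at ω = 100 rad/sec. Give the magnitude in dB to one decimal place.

|(j100)² + 6.5(j100) + 169| = |-9831 + j650| = 9852
|G(j100)| = 169 / 9852 = 0.017153
20 log₁₀(0.017153) = -35.31 dB

-35.3 dB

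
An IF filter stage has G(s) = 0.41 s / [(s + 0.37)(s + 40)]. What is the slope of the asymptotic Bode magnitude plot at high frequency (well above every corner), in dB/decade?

-20 dB/decade

With 1 zero and 2 poles, the high-frequency asymptotic slope is 20 × (1 − 2) = -20 dB/decade.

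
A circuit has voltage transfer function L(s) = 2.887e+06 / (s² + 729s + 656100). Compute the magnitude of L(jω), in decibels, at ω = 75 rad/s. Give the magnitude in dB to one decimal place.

12.9 dB

|(j75)² + 729(j75) + 656100| = |6.5048e+05 + j54675| = 6.528e+05
|L(j75)| = 2.887e+06 / 6.528e+05 = 4.4227
20 log₁₀(4.4227) = 12.91 dB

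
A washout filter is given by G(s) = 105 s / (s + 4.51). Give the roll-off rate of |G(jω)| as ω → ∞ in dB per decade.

With 1 zero and 1 pole, the high-frequency asymptotic slope is 20 × (1 − 1) = 0 dB/decade.

0 dB/decade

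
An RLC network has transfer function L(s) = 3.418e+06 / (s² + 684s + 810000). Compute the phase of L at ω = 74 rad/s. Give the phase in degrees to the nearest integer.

-4°

∠[(j74)² + 684(j74) + 810000] = ∠[8.0452e+05 + j50616] = 3.60°
∠L(j74) = −3.60° = -3.60°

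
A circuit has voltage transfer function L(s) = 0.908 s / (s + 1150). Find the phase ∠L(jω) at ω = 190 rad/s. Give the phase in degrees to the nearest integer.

81°

∠(j190) = 90.00°
∠(j190 + 1150) = arctan(190/1150) = 9.38°
∠L(j190) = 90.00° − 9.38° = 80.62°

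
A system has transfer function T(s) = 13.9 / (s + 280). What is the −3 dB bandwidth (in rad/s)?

For a single-pole low-pass, the −3 dB point is at the pole: ω = 280 rad/s.

280 rad/s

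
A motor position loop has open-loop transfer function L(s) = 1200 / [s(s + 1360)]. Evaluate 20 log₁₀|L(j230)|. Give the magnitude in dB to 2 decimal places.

-48.44 dB

|j230 + 1360| = √(230² + 1360²) = 1379
|j230| = 230
|L(j230)| = 1200 / (1379 × 230) = 0.0037826
20 log₁₀(0.0037826) = -48.444 dB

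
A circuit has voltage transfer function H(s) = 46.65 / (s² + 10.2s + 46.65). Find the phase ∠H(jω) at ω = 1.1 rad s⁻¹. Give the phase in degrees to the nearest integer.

-14 deg

∠[(j1.1)² + 10.2(j1.1) + 46.65] = ∠[45.44 + j11.22] = 13.87°
∠H(j1.1) = −13.87° = -13.87°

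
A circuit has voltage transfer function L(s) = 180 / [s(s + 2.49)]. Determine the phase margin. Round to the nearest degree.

11 deg

Gain crossover: |L(jω)| = 1 at ω ≈ 13.3 rad/s.
∠L(j13.3) = −90° − arctan(13.3/2.49) ≈ -169.40°
PM = 180° + (-169.40°) = 10.60°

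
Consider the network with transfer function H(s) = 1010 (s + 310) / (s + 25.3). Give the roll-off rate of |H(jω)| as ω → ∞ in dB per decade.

With 1 zero and 1 pole, the high-frequency asymptotic slope is 20 × (1 − 1) = 0 dB/decade.

0 dB/decade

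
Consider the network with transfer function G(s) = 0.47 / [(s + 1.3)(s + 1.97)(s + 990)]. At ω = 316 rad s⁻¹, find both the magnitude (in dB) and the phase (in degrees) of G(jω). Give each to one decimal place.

|G| = -166.9 dB, ∠G = -197.1 deg

|j316 + 1.3| = √(316² + 1.3²) = 316
|j316 + 1.97| = √(316² + 1.97²) = 316
|j316 + 990| = √(316² + 990²) = 1039
|G(j316)| = 0.47 / (316 × 316 × 1039) = 4.5291e-09
20 log₁₀(4.5291e-09) = -166.88 dB
∠(j316 + 1.3) = arctan(316/1.3) = 89.76°
∠(j316 + 1.97) = arctan(316/1.97) = 89.64°
∠(j316 + 990) = arctan(316/990) = 17.70°
∠G(j316) = − (89.76° + 89.64° + 17.70°) = -197.11°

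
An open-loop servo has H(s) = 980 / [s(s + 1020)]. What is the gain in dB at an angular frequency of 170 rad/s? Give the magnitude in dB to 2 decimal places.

-45.08 dB

|j170 + 1020| = √(170² + 1020²) = 1034
|j170| = 170
|H(j170)| = 980 / (1034 × 170) = 0.0055748
20 log₁₀(0.0055748) = -45.075 dB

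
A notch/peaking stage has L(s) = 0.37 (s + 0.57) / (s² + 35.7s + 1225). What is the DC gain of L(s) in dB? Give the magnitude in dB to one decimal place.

L(0) = 0.37 × 0.57 / 1225 = 0.00017216
20 log₁₀(0.00017216) = -75.28 dB

-75.3 dB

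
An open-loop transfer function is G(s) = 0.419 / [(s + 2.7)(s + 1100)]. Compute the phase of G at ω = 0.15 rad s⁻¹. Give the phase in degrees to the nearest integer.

∠(j0.15 + 2.7) = arctan(0.15/2.7) = 3.18°
∠(j0.15 + 1100) = arctan(0.15/1100) = 0.01°
∠G(j0.15) = − (3.18° + 0.01°) = -3.19°

-3 deg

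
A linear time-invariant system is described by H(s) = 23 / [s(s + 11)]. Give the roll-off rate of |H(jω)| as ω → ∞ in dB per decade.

-40 dB/decade

With 0 zeros and 2 poles, the high-frequency asymptotic slope is 20 × (0 − 2) = -40 dB/decade.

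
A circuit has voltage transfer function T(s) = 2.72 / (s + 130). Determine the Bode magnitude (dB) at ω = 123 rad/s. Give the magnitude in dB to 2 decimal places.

|j123 + 130| = √(123² + 130²) = 179
|T(j123)| = 2.72 / 179 = 0.015198
20 log₁₀(0.015198) = -36.364 dB

-36.36 dB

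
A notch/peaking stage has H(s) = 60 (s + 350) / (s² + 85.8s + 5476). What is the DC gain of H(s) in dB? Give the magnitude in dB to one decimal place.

H(0) = 60 × 350 / 5476 = 3.8349
20 log₁₀(3.8349) = 11.68 dB

11.7 dB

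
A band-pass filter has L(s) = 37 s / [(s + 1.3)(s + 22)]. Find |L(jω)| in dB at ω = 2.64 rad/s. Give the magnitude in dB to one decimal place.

3.5 dB

|j2.64| = 2.64
|j2.64 + 1.3| = √(2.64² + 1.3²) = 2.943
|j2.64 + 22| = √(2.64² + 22²) = 22.16
|L(j2.64)| = 37 × 2.64 / (2.943 × 22.16) = 1.4981
20 log₁₀(1.4981) = 3.51 dB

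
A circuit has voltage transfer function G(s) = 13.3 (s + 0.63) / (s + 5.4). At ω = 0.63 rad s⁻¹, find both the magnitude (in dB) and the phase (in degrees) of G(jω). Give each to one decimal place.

|G| = 6.8 dB, ∠G = 38.3°

|j0.63 + 0.63| = √(0.63² + 0.63²) = 0.891
|j0.63 + 5.4| = √(0.63² + 5.4²) = 5.437
|G(j0.63)| = 13.3 × 0.891 / 5.437 = 2.1796
20 log₁₀(2.1796) = 6.77 dB
∠(j0.63 + 0.63) = arctan(0.63/0.63) = 45.00°
∠(j0.63 + 5.4) = arctan(0.63/5.4) = 6.65°
∠G(j0.63) = 45.00° − 6.65° = 38.35°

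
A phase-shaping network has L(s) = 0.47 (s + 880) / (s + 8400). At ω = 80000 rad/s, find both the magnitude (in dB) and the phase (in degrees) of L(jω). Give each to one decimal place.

|j80000 + 880| = √(80000² + 880²) = 8e+04
|j80000 + 8400| = √(80000² + 8400²) = 8.044e+04
|L(j80000)| = 0.47 × 8e+04 / 8.044e+04 = 0.46746
20 log₁₀(0.46746) = -6.61 dB
∠(j80000 + 880) = arctan(80000/880) = 89.37°
∠(j80000 + 8400) = arctan(80000/8400) = 84.01°
∠L(j80000) = 89.37° − 84.01° = 5.36°

|L| = -6.6 dB, ∠L = 5.4°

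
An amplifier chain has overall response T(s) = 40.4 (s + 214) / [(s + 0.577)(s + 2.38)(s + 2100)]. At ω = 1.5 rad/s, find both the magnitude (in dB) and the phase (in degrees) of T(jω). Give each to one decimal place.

|T| = -0.8 dB, ∠T = -100.8°

|j1.5 + 214| = √(1.5² + 214²) = 214
|j1.5 + 0.577| = √(1.5² + 0.577²) = 1.607
|j1.5 + 2.38| = √(1.5² + 2.38²) = 2.813
|j1.5 + 2100| = √(1.5² + 2100²) = 2100
|T(j1.5)| = 40.4 × 214 / (1.607 × 2.813 × 2100) = 0.91059
20 log₁₀(0.91059) = -0.81 dB
∠(j1.5 + 214) = arctan(1.5/214) = 0.40°
∠(j1.5 + 0.577) = arctan(1.5/0.577) = 68.96°
∠(j1.5 + 2.38) = arctan(1.5/2.38) = 32.22°
∠(j1.5 + 2100) = arctan(1.5/2100) = 0.04°
∠T(j1.5) = 0.40° − (68.96° + 32.22° + 0.04°) = -100.82°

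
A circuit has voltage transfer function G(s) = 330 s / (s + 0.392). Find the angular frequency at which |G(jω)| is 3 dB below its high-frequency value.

For a single-pole high-pass, the −3 dB point is at the pole: ω = 0.392 rad/s.

0.392 rad/s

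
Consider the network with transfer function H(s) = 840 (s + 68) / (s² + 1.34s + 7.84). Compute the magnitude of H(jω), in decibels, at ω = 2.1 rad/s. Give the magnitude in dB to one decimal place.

82.2 dB

|j2.1 + 68| = √(2.1² + 68²) = 68.03
|(j2.1)² + 1.34(j2.1) + 7.84| = |3.43 + j2.814| = 4.437
|H(j2.1)| = 840 × 68.03 / 4.437 = 12881
20 log₁₀(12881) = 82.20 dB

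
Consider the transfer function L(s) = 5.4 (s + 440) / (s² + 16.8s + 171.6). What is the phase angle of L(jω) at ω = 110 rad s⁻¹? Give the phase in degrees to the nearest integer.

∠(j110 + 440) = arctan(110/440) = 14.04°
∠[(j110)² + 16.8(j110) + 171.6] = ∠[-11928 + j1848] = 171.19°
∠L(j110) = 14.04° − 171.19° = -157.16°

-157 deg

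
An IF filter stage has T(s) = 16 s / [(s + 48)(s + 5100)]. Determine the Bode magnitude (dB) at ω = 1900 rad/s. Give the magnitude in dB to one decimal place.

-50.6 dB

|j1900| = 1900
|j1900 + 48| = √(1900² + 48²) = 1901
|j1900 + 5100| = √(1900² + 5100²) = 5442
|T(j1900)| = 16 × 1900 / (1901 × 5442) = 0.0029389
20 log₁₀(0.0029389) = -50.64 dB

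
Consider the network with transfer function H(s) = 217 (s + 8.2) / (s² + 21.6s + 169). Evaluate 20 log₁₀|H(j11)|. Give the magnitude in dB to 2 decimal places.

21.79 dB

|j11 + 8.2| = √(11² + 8.2²) = 13.72
|(j11)² + 21.6(j11) + 169| = |48 + j237.6| = 242.4
|H(j11)| = 217 × 13.72 / 242.4 = 12.282
20 log₁₀(12.282) = 21.786 dB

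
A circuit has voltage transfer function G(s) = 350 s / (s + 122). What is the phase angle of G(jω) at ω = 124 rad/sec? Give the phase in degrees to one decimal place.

44.5 deg

∠(j124) = 90.00°
∠(j124 + 122) = arctan(124/122) = 45.47°
∠G(j124) = 90.00° − 45.47° = 44.53°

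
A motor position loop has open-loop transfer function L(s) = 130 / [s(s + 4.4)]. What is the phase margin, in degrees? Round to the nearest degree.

22°

Gain crossover: |L(jω)| = 1 at ω ≈ 11 rad/s.
∠L(j11) = −90° − arctan(11/4.4) ≈ -158.17°
PM = 180° + (-158.17°) = 21.83°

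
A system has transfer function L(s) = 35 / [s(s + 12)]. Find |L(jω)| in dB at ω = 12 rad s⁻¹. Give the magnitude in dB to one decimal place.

|j12 + 12| = √(12² + 12²) = 16.97
|j12| = 12
|L(j12)| = 35 / (16.97 × 12) = 0.17187
20 log₁₀(0.17187) = -15.30 dB

-15.3 dB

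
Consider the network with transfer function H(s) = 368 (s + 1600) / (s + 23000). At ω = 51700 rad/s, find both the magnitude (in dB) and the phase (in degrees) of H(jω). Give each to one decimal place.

|H| = 50.5 dB, ∠H = 22.2 deg

|j51700 + 1600| = √(51700² + 1600²) = 5.172e+04
|j51700 + 23000| = √(51700² + 23000²) = 5.659e+04
|H(j51700)| = 368 × 5.172e+04 / 5.659e+04 = 336.39
20 log₁₀(336.39) = 50.54 dB
∠(j51700 + 1600) = arctan(51700/1600) = 88.23°
∠(j51700 + 23000) = arctan(51700/23000) = 66.02°
∠H(j51700) = 88.23° − 66.02° = 22.21°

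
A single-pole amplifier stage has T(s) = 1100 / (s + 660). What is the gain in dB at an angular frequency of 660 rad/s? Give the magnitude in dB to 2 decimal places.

|j660 + 660| = √(660² + 660²) = 933.4
|T(j660)| = 1100 / 933.4 = 1.1785
20 log₁₀(1.1785) = 1.427 dB

1.43 dB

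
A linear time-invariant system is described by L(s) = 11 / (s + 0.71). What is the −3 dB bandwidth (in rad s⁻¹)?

0.71 rad s⁻¹

For a single-pole low-pass, the −3 dB point is at the pole: ω = 0.71 rad s⁻¹.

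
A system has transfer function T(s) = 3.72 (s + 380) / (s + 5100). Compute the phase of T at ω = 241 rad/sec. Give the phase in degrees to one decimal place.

29.7°

∠(j241 + 380) = arctan(241/380) = 32.38°
∠(j241 + 5100) = arctan(241/5100) = 2.71°
∠T(j241) = 32.38° − 2.71° = 29.68°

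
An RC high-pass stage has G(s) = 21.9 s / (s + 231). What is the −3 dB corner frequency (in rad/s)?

For a single-pole high-pass, the −3 dB point is at the pole: ω = 231 rad/s.

231 rad/s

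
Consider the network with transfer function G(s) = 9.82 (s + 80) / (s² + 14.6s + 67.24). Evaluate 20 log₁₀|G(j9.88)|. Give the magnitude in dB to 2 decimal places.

14.60 dB

|j9.88 + 80| = √(9.88² + 80²) = 80.61
|(j9.88)² + 14.6(j9.88) + 67.24| = |-30.374 + j144.25| = 147.4
|G(j9.88)| = 9.82 × 80.61 / 147.4 = 5.3698
20 log₁₀(5.3698) = 14.599 dB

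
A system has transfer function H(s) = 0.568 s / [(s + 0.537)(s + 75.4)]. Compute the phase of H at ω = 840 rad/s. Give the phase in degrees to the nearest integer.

-85 deg

∠(j840) = 90.00°
∠(j840 + 0.537) = arctan(840/0.537) = 89.96°
∠(j840 + 75.4) = arctan(840/75.4) = 84.87°
∠H(j840) = 90.00° − (89.96° + 84.87°) = -84.83°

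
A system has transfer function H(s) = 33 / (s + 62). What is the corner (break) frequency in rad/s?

62 rad/s

The single real pole at s = −62 gives a corner at ω = 62 rad/s.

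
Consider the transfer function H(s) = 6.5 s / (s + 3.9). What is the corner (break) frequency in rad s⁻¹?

3.9 rad s⁻¹

The single real pole at s = −3.9 gives a corner at ω = 3.9 rad s⁻¹.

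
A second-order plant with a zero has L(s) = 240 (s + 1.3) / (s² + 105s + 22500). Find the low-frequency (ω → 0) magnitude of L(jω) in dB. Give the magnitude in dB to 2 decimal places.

L(0) = 240 × 1.3 / 22500 = 0.013867
20 log₁₀(0.013867) = -37.161 dB

-37.16 dB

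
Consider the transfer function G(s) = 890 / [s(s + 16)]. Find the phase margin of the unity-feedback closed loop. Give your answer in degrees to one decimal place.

29.9°

Gain crossover: |G(jω)| = 1 at ω ≈ 27.8 rad/s.
∠G(j27.8) = −90° − arctan(27.8/16) ≈ -150.05°
PM = 180° + (-150.05°) = 29.95°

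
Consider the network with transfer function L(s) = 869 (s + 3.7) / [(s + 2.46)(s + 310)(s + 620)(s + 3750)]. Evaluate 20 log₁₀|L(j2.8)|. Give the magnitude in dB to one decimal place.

-116.5 dB

|j2.8 + 3.7| = √(2.8² + 3.7²) = 4.64
|j2.8 + 2.46| = √(2.8² + 2.46²) = 3.727
|j2.8 + 310| = √(2.8² + 310²) = 310
|j2.8 + 620| = √(2.8² + 620²) = 620
|j2.8 + 3750| = √(2.8² + 3750²) = 3750
|L(j2.8)| = 869 × 4.64 / (3.727 × 310 × 620 × 3750) = 1.5009e-06
20 log₁₀(1.5009e-06) = -116.47 dB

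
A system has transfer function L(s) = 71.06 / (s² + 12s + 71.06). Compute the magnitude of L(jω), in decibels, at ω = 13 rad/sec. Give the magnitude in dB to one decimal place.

|(j13)² + 12(j13) + 71.06| = |-97.94 + j156| = 184.2
|L(j13)| = 71.06 / 184.2 = 0.38578
20 log₁₀(0.38578) = -8.27 dB

-8.3 dB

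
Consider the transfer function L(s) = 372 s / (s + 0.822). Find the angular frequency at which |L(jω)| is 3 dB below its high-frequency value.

For a single-pole high-pass, the −3 dB point is at the pole: ω = 0.822 rad/s.

0.822 rad/s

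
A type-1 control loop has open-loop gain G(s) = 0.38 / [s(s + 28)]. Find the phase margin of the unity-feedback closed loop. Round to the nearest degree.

Gain crossover: |G(jω)| = 1 at ω ≈ 0.0136 rad s⁻¹.
∠G(j0.0136) = −90° − arctan(0.0136/28) ≈ -90.03°
PM = 180° + (-90.03°) = 89.97°

90°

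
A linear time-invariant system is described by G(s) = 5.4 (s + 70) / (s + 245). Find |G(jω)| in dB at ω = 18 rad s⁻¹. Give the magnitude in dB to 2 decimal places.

4.02 dB

|j18 + 70| = √(18² + 70²) = 72.28
|j18 + 245| = √(18² + 245²) = 245.7
|G(j18)| = 5.4 × 72.28 / 245.7 = 1.5888
20 log₁₀(1.5888) = 4.021 dB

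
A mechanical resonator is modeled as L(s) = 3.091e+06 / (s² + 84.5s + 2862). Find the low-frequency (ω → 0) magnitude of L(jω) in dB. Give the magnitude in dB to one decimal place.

L(0) = 3.091e+06 / 2862 = 1080
20 log₁₀(1080) = 60.67 dB

60.7 dB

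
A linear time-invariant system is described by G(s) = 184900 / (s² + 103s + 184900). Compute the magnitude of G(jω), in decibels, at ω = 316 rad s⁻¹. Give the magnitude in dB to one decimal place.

|(j316)² + 103(j316) + 184900| = |85044 + j32548| = 9.106e+04
|G(j316)| = 184900 / 9.106e+04 = 2.0305
20 log₁₀(2.0305) = 6.15 dB

6.2 dB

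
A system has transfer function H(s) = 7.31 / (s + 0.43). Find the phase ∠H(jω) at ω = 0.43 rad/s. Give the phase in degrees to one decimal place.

∠(j0.43 + 0.43) = arctan(0.43/0.43) = 45.00°
∠H(j0.43) = −45.00° = -45.00°

-45.0°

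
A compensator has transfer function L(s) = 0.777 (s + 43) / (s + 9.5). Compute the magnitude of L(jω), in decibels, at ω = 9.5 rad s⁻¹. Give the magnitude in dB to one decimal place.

|j9.5 + 43| = √(9.5² + 43²) = 44.04
|j9.5 + 9.5| = √(9.5² + 9.5²) = 13.44
|L(j9.5)| = 0.777 × 44.04 / 13.44 = 2.5468
20 log₁₀(2.5468) = 8.12 dB

8.1 dB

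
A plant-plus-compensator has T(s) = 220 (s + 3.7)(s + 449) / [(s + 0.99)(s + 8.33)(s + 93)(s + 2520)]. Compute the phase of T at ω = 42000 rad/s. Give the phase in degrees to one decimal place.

∠(j42000 + 3.7) = arctan(42000/3.7) = 89.99°
∠(j42000 + 449) = arctan(42000/449) = 89.39°
∠(j42000 + 0.99) = arctan(42000/0.99) = 90.00°
∠(j42000 + 8.33) = arctan(42000/8.33) = 89.99°
∠(j42000 + 93) = arctan(42000/93) = 89.87°
∠(j42000 + 2520) = arctan(42000/2520) = 86.57°
∠T(j42000) = 89.99° + 89.39° − (90.00° + 89.99° + 89.87° + 86.57°) = -177.04°

-177.0°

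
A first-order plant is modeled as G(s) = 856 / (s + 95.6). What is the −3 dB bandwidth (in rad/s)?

95.6 rad/s

For a single-pole low-pass, the −3 dB point is at the pole: ω = 95.6 rad/s.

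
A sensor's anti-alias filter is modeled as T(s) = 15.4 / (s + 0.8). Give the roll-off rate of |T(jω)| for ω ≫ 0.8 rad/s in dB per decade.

-20 dB/decade

With 0 zeros and 1 pole, the high-frequency asymptotic slope is 20 × (0 − 1) = -20 dB/decade.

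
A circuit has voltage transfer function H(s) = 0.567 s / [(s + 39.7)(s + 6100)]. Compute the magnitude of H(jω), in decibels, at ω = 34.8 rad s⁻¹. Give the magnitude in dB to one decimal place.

|j34.8| = 34.8
|j34.8 + 39.7| = √(34.8² + 39.7²) = 52.79
|j34.8 + 6100| = √(34.8² + 6100²) = 6100
|H(j34.8)| = 0.567 × 34.8 / (52.79 × 6100) = 6.127e-05
20 log₁₀(6.127e-05) = -84.26 dB

-84.3 dB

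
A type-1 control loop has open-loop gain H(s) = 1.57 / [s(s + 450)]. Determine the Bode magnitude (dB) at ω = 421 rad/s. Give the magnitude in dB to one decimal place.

|j421 + 450| = √(421² + 450²) = 616.2
|j421| = 421
|H(j421)| = 1.57 / (616.2 × 421) = 6.0517e-06
20 log₁₀(6.0517e-06) = -104.36 dB

-104.4 dB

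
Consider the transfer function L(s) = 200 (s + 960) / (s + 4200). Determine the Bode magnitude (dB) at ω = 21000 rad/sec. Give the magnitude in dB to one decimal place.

45.9 dB

|j21000 + 960| = √(21000² + 960²) = 2.102e+04
|j21000 + 4200| = √(21000² + 4200²) = 2.142e+04
|L(j21000)| = 200 × 2.102e+04 / 2.142e+04 = 196.32
20 log₁₀(196.32) = 45.86 dB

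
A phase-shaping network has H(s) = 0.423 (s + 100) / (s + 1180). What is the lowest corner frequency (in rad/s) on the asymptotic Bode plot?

Break frequencies occur at each pole and zero magnitude: 100 rad/s, 1180 rad/s.
The lowest is 100 rad/s.

100 rad/s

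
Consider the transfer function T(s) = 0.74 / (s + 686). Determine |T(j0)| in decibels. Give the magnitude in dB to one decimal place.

T(0) = 0.74 / 686 = 0.0010787
20 log₁₀(0.0010787) = -59.34 dB

-59.3 dB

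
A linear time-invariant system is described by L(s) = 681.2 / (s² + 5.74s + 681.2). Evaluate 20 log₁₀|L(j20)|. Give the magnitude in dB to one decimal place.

|(j20)² + 5.74(j20) + 681.2| = |281.2 + j114.8| = 303.7
|L(j20)| = 681.2 / 303.7 = 2.2428
20 log₁₀(2.2428) = 7.02 dB

7.0 dB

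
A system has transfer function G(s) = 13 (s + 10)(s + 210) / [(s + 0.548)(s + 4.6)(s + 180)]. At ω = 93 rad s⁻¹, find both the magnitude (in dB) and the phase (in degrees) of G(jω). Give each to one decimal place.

|j93 + 10| = √(93² + 10²) = 93.54
|j93 + 210| = √(93² + 210²) = 229.7
|j93 + 0.548| = √(93² + 0.548²) = 93
|j93 + 4.6| = √(93² + 4.6²) = 93.11
|j93 + 180| = √(93² + 180²) = 202.6
|G(j93)| = 13 × 93.54 × 229.7 / (93 × 93.11 × 202.6) = 0.15917
20 log₁₀(0.15917) = -15.96 dB
∠(j93 + 10) = arctan(93/10) = 83.86°
∠(j93 + 210) = arctan(93/210) = 23.89°
∠(j93 + 0.548) = arctan(93/0.548) = 89.66°
∠(j93 + 4.6) = arctan(93/4.6) = 87.17°
∠(j93 + 180) = arctan(93/180) = 27.32°
∠G(j93) = 83.86° + 23.89° − (89.66° + 87.17° + 27.32°) = -96.41°

|G| = -16.0 dB, ∠G = -96.4 deg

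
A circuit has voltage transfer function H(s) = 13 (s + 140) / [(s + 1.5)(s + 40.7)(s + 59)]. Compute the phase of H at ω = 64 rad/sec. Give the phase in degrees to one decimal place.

∠(j64 + 140) = arctan(64/140) = 24.57°
∠(j64 + 1.5) = arctan(64/1.5) = 88.66°
∠(j64 + 40.7) = arctan(64/40.7) = 57.55°
∠(j64 + 59) = arctan(64/59) = 47.33°
∠H(j64) = 24.57° − (88.66° + 57.55° + 47.33°) = -168.96°

-169.0°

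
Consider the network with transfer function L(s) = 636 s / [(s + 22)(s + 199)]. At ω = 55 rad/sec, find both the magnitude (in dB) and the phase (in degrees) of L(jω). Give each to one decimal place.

|L| = 9.1 dB, ∠L = 6.4°

|j55| = 55
|j55 + 22| = √(55² + 22²) = 59.24
|j55 + 199| = √(55² + 199²) = 206.5
|L(j55)| = 636 × 55 / (59.24 × 206.5) = 2.8602
20 log₁₀(2.8602) = 9.13 dB
∠(j55) = 90.00°
∠(j55 + 22) = arctan(55/22) = 68.20°
∠(j55 + 199) = arctan(55/199) = 15.45°
∠L(j55) = 90.00° − (68.20° + 15.45°) = 6.35°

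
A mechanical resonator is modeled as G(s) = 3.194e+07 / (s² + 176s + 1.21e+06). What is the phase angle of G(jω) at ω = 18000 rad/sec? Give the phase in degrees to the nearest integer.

-179 deg

∠[(j18000)² + 176(j18000) + 1.21e+06] = ∠[-3.2279e+08 + j3.168e+06] = 179.44°
∠G(j18000) = −179.44° = -179.44°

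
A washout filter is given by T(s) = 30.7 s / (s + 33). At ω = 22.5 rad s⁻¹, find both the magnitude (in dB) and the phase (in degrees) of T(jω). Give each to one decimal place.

|j22.5| = 22.5
|j22.5 + 33| = √(22.5² + 33²) = 39.94
|T(j22.5)| = 30.7 × 22.5 / 39.94 = 17.294
20 log₁₀(17.294) = 24.76 dB
∠(j22.5) = 90.00°
∠(j22.5 + 33) = arctan(22.5/33) = 34.29°
∠T(j22.5) = 90.00° − 34.29° = 55.71°

|T| = 24.8 dB, ∠T = 55.7°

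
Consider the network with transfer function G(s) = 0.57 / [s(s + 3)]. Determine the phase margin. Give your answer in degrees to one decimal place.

Gain crossover: |G(jω)| = 1 at ω ≈ 0.19 rad s⁻¹.
∠G(j0.19) = −90° − arctan(0.19/3) ≈ -93.62°
PM = 180° + (-93.62°) = 86.38°

86.4 deg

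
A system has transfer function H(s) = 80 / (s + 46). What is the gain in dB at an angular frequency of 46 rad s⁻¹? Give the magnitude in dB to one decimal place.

|j46 + 46| = √(46² + 46²) = 65.05
|H(j46)| = 80 / 65.05 = 1.2298
20 log₁₀(1.2298) = 1.80 dB

1.8 dB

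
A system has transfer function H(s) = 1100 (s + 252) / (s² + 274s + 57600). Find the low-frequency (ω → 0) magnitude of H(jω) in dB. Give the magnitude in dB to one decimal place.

13.6 dB

H(0) = 1100 × 252 / 57600 = 4.8125
20 log₁₀(4.8125) = 13.65 dB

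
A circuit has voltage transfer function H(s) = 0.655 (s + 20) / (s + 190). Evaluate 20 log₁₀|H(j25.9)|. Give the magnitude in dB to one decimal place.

|j25.9 + 20| = √(25.9² + 20²) = 32.72
|j25.9 + 190| = √(25.9² + 190²) = 191.8
|H(j25.9)| = 0.655 × 32.72 / 191.8 = 0.11178
20 log₁₀(0.11178) = -19.03 dB

-19.0 dB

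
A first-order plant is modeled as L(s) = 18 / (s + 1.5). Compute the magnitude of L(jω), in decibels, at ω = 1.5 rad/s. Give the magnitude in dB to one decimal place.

|j1.5 + 1.5| = √(1.5² + 1.5²) = 2.121
|L(j1.5)| = 18 / 2.121 = 8.4853
20 log₁₀(8.4853) = 18.57 dB

18.6 dB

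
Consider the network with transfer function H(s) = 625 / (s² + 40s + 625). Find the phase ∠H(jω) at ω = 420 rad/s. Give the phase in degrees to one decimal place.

∠[(j420)² + 40(j420) + 625] = ∠[-1.7578e+05 + j16800] = 174.54°
∠H(j420) = −174.54° = -174.54°

-174.5 deg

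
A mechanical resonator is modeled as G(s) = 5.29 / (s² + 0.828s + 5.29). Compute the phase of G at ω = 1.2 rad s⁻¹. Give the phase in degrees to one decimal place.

∠[(j1.2)² + 0.828(j1.2) + 5.29] = ∠[3.85 + j0.9936] = 14.47°
∠G(j1.2) = −14.47° = -14.47°

-14.5 deg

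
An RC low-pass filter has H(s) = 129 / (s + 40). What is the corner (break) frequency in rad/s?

The single real pole at s = −40 gives a corner at ω = 40 rad/s.

40 rad/s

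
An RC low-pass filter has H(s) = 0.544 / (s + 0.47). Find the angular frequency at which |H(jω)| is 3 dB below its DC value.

For a single-pole low-pass, the −3 dB point is at the pole: ω = 0.47 rad/s.

0.47 rad/s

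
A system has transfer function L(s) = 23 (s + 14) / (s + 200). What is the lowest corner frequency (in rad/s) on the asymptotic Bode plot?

14 rad/s

Break frequencies occur at each pole and zero magnitude: 14 rad/s, 200 rad/s.
The lowest is 14 rad/s.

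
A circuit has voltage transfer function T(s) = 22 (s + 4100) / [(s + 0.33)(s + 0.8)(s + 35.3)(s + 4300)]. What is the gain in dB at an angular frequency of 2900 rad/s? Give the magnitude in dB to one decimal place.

|j2900 + 4100| = √(2900² + 4100²) = 5022
|j2900 + 0.33| = √(2900² + 0.33²) = 2900
|j2900 + 0.8| = √(2900² + 0.8²) = 2900
|j2900 + 35.3| = √(2900² + 35.3²) = 2900
|j2900 + 4300| = √(2900² + 4300²) = 5187
|T(j2900)| = 22 × 5022 / (2900 × 2900 × 2900 × 5187) = 8.7336e-10
20 log₁₀(8.7336e-10) = -181.18 dB

-181.2 dB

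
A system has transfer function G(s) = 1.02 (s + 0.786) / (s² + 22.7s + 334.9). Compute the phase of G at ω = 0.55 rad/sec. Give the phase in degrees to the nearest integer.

33°

∠(j0.55 + 0.786) = arctan(0.55/0.786) = 34.98°
∠[(j0.55)² + 22.7(j0.55) + 334.9] = ∠[334.6 + j12.485] = 2.14°
∠G(j0.55) = 34.98° − 2.14° = 32.85°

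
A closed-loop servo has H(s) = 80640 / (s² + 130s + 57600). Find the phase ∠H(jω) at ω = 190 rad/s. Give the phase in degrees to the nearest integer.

-49°

∠[(j190)² + 130(j190) + 57600] = ∠[21500 + j24700] = 48.96°
∠H(j190) = −48.96° = -48.96°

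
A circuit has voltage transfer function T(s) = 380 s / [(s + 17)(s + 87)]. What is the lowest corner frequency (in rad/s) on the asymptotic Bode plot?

17 rad/s

Break frequencies occur at each pole and zero magnitude: 17 rad/s, 87 rad/s.
The lowest is 17 rad/s.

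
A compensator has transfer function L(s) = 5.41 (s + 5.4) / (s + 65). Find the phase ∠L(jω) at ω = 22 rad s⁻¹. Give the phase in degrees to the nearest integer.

∠(j22 + 5.4) = arctan(22/5.4) = 76.21°
∠(j22 + 65) = arctan(22/65) = 18.70°
∠L(j22) = 76.21° − 18.70° = 57.51°

58°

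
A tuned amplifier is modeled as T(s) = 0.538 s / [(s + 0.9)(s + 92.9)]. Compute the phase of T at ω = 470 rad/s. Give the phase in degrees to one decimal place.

∠(j470) = 90.00°
∠(j470 + 0.9) = arctan(470/0.9) = 89.89°
∠(j470 + 92.9) = arctan(470/92.9) = 78.82°
∠T(j470) = 90.00° − (89.89° + 78.82°) = -78.71°

-78.7°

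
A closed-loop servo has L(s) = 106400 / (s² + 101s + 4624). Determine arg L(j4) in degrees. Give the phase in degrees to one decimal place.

-5.0°

∠[(j4)² + 101(j4) + 4624] = ∠[4608 + j404] = 5.01°
∠L(j4) = −5.01° = -5.01°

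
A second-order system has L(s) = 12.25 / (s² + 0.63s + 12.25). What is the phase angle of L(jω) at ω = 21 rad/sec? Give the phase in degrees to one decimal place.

∠[(j21)² + 0.63(j21) + 12.25] = ∠[-428.75 + j13.23] = 178.23°
∠L(j21) = −178.23° = -178.23°

-178.2 deg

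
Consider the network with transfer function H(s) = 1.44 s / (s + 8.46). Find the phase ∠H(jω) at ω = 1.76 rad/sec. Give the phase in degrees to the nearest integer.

78°

∠(j1.76) = 90.00°
∠(j1.76 + 8.46) = arctan(1.76/8.46) = 11.75°
∠H(j1.76) = 90.00° − 11.75° = 78.25°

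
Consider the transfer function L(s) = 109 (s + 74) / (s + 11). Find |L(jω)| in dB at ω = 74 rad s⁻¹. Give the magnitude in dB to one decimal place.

|j74 + 74| = √(74² + 74²) = 104.7
|j74 + 11| = √(74² + 11²) = 74.81
|L(j74)| = 109 × 104.7 / 74.81 = 152.47
20 log₁₀(152.47) = 43.66 dB

43.7 dB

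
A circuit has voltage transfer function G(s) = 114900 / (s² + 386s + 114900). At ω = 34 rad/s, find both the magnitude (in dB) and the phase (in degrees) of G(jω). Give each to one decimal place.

|G| = 0.0 dB, ∠G = -6.6°

|(j34)² + 386(j34) + 114900| = |1.1374e+05 + j13124| = 1.145e+05
|G(j34)| = 114900 / 1.145e+05 = 1.0035
20 log₁₀(1.0035) = 0.03 dB
∠[(j34)² + 386(j34) + 114900] = ∠[1.1374e+05 + j13124] = 6.58°
∠G(j34) = −6.58° = -6.58°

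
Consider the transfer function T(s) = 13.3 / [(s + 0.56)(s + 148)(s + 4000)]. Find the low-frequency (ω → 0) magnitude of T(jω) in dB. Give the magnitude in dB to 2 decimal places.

-87.93 dB

T(0) = 13.3 / (0.56 × 148 × 4000) = 4.0118e-05
20 log₁₀(4.0118e-05) = -87.933 dB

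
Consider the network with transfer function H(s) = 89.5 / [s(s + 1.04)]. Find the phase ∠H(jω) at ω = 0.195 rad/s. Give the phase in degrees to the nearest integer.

-101 deg

∠(j0.195 + 1.04) = arctan(0.195/1.04) = 10.62°
∠(j0.195) = 90.00°
∠H(j0.195) = − (10.62° + 90.00°) = -100.62°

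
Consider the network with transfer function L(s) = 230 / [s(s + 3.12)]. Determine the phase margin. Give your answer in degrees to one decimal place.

Gain crossover: |L(jω)| = 1 at ω ≈ 15 rad/s.
∠L(j15) = −90° − arctan(15/3.12) ≈ -168.25°
PM = 180° + (-168.25°) = 11.75°

11.7°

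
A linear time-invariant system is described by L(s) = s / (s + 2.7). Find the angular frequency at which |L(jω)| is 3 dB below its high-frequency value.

For a single-pole high-pass, the −3 dB point is at the pole: ω = 2.7 rad/s.

2.7 rad/s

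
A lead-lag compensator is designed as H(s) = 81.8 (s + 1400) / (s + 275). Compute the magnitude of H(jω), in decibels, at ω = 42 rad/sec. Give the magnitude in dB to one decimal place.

|j42 + 1400| = √(42² + 1400²) = 1401
|j42 + 275| = √(42² + 275²) = 278.2
|H(j42)| = 81.8 × 1401 / 278.2 = 411.85
20 log₁₀(411.85) = 52.29 dB

52.3 dB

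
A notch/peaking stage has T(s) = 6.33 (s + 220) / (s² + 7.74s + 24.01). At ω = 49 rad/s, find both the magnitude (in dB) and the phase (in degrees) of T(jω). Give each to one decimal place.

|T| = -4.5 dB, ∠T = -158.4 deg

|j49 + 220| = √(49² + 220²) = 225.4
|(j49)² + 7.74(j49) + 24.01| = |-2377 + j379.26| = 2407
|T(j49)| = 6.33 × 225.4 / 2407 = 0.59273
20 log₁₀(0.59273) = -4.54 dB
∠(j49 + 220) = arctan(49/220) = 12.56°
∠[(j49)² + 7.74(j49) + 24.01] = ∠[-2377 + j379.26] = 170.93°
∠T(j49) = 12.56° − 170.93° = -158.38°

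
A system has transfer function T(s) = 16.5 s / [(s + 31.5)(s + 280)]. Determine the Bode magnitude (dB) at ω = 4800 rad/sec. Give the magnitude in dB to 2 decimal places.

|j4800| = 4800
|j4800 + 31.5| = √(4800² + 31.5²) = 4800
|j4800 + 280| = √(4800² + 280²) = 4808
|T(j4800)| = 16.5 × 4800 / (4800 × 4808) = 0.0034316
20 log₁₀(0.0034316) = -49.290 dB

-49.29 dB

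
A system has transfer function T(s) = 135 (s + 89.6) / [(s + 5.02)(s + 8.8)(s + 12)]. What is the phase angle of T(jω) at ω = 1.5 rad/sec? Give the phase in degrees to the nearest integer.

∠(j1.5 + 89.6) = arctan(1.5/89.6) = 0.96°
∠(j1.5 + 5.02) = arctan(1.5/5.02) = 16.64°
∠(j1.5 + 8.8) = arctan(1.5/8.8) = 9.67°
∠(j1.5 + 12) = arctan(1.5/12) = 7.13°
∠T(j1.5) = 0.96° − (16.64° + 9.67° + 7.13°) = -32.48°

-32°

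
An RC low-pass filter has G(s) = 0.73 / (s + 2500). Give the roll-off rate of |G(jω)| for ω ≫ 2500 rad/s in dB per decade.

-20 dB/decade

With 0 zeros and 1 pole, the high-frequency asymptotic slope is 20 × (0 − 1) = -20 dB/decade.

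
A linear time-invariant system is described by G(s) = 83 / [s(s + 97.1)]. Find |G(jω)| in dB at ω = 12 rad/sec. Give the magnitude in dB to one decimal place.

-23.0 dB

|j12 + 97.1| = √(12² + 97.1²) = 97.84
|j12| = 12
|G(j12)| = 83 / (97.84 × 12) = 0.070695
20 log₁₀(0.070695) = -23.01 dB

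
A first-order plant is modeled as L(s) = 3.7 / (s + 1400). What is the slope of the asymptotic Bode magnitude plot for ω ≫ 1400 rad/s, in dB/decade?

-20 dB/decade

With 0 zeros and 1 pole, the high-frequency asymptotic slope is 20 × (0 − 1) = -20 dB/decade.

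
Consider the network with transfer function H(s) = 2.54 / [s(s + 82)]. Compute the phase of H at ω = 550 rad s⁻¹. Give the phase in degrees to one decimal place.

∠(j550 + 82) = arctan(550/82) = 81.52°
∠(j550) = 90.00°
∠H(j550) = − (81.52° + 90.00°) = -171.52°

-171.5°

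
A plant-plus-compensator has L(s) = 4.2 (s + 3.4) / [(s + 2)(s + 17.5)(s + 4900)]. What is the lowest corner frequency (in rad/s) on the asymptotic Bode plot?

2 rad/s

Break frequencies occur at each pole and zero magnitude: 2 rad/s, 3.4 rad/s, 17.5 rad/s, 4900 rad/s.
The lowest is 2 rad/s.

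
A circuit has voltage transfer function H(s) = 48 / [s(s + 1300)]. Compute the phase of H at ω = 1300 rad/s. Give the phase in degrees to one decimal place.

∠(j1300 + 1300) = arctan(1300/1300) = 45.00°
∠(j1300) = 90.00°
∠H(j1300) = − (45.00° + 90.00°) = -135.00°

-135.0°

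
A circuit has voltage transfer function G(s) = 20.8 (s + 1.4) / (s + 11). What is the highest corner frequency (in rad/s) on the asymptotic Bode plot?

Break frequencies occur at each pole and zero magnitude: 1.4 rad/s, 11 rad/s.
The highest is 11 rad/s.

11 rad/s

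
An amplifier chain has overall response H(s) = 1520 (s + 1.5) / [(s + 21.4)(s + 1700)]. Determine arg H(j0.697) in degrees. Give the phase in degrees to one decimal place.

∠(j0.697 + 1.5) = arctan(0.697/1.5) = 24.92°
∠(j0.697 + 21.4) = arctan(0.697/21.4) = 1.87°
∠(j0.697 + 1700) = arctan(0.697/1700) = 0.02°
∠H(j0.697) = 24.92° − (1.87° + 0.02°) = 23.03°

23.0 deg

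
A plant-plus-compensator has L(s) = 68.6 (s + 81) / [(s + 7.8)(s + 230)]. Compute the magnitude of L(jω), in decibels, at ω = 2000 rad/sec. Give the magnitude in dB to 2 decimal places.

|j2000 + 81| = √(2000² + 81²) = 2002
|j2000 + 7.8| = √(2000² + 7.8²) = 2000
|j2000 + 230| = √(2000² + 230²) = 2013
|L(j2000)| = 68.6 × 2002 / (2000 × 2013) = 0.034103
20 log₁₀(0.034103) = -29.344 dB

-29.34 dB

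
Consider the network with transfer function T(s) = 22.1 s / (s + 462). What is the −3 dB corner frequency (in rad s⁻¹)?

For a single-pole high-pass, the −3 dB point is at the pole: ω = 462 rad s⁻¹.

462 rad s⁻¹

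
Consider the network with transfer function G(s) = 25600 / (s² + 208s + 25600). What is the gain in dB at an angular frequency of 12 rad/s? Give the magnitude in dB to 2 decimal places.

0.01 dB

|(j12)² + 208(j12) + 25600| = |25456 + j2496| = 2.558e+04
|G(j12)| = 25600 / 2.558e+04 = 1.0009
20 log₁₀(1.0009) = 0.007 dB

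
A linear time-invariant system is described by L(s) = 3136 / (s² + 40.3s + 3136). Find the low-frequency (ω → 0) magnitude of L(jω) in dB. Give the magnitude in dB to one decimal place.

L(0) = 3136 / 3136 = 1
20 log₁₀(1) = 0.00 dB

0.0 dB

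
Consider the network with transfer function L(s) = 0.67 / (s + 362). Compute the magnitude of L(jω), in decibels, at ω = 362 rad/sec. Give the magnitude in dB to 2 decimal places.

|j362 + 362| = √(362² + 362²) = 511.9
|L(j362)| = 0.67 / 511.9 = 0.0013087
20 log₁₀(0.0013087) = -57.663 dB

-57.66 dB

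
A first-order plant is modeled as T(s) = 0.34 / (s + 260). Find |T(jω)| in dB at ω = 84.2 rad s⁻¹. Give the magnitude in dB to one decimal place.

|j84.2 + 260| = √(84.2² + 260²) = 273.3
|T(j84.2)| = 0.34 / 273.3 = 0.0012441
20 log₁₀(0.0012441) = -58.10 dB

-58.1 dB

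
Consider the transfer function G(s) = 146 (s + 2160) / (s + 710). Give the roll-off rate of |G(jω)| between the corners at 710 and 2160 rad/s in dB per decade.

-20 dB/decade

In this band the factors already past their corner are: pole at 710; net slope = -20 dB/decade.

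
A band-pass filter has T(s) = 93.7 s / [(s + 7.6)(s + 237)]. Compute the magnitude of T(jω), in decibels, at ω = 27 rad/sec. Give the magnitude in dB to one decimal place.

|j27| = 27
|j27 + 7.6| = √(27² + 7.6²) = 28.05
|j27 + 237| = √(27² + 237²) = 238.5
|T(j27)| = 93.7 × 27 / (28.05 × 238.5) = 0.37812
20 log₁₀(0.37812) = -8.45 dB

-8.4 dB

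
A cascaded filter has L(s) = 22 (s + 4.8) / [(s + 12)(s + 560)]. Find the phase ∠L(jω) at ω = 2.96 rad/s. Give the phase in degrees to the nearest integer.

18 deg

∠(j2.96 + 4.8) = arctan(2.96/4.8) = 31.66°
∠(j2.96 + 12) = arctan(2.96/12) = 13.86°
∠(j2.96 + 560) = arctan(2.96/560) = 0.30°
∠L(j2.96) = 31.66° − (13.86° + 0.30°) = 17.50°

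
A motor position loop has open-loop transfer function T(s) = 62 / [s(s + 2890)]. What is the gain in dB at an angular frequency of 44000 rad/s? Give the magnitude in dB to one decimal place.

|j44000 + 2890| = √(44000² + 2890²) = 4.409e+04
|j44000| = 4.4e+04
|T(j44000)| = 62 / (4.409e+04 × 4.4e+04) = 3.1956e-08
20 log₁₀(3.1956e-08) = -149.91 dB

-149.9 dB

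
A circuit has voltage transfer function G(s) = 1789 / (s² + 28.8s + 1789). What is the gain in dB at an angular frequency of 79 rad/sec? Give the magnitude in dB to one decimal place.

-8.9 dB

|(j79)² + 28.8(j79) + 1789| = |-4452 + j2275.2| = 5000
|G(j79)| = 1789 / 5000 = 0.35782
20 log₁₀(0.35782) = -8.93 dB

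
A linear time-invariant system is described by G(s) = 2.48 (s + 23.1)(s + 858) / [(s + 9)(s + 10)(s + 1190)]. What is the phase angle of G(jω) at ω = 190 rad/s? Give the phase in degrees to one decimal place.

∠(j190 + 23.1) = arctan(190/23.1) = 83.07°
∠(j190 + 858) = arctan(190/858) = 12.49°
∠(j190 + 9) = arctan(190/9) = 87.29°
∠(j190 + 10) = arctan(190/10) = 86.99°
∠(j190 + 1190) = arctan(190/1190) = 9.07°
∠G(j190) = 83.07° + 12.49° − (87.29° + 86.99° + 9.07°) = -87.79°

-87.8°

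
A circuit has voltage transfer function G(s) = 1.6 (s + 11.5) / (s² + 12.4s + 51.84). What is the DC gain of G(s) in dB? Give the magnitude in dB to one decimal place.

-9.0 dB

G(0) = 1.6 × 11.5 / 51.84 = 0.35494
20 log₁₀(0.35494) = -9.00 dB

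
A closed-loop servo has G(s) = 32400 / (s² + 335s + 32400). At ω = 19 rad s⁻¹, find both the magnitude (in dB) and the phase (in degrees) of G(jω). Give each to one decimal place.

|(j19)² + 335(j19) + 32400| = |32039 + j6365| = 3.267e+04
|G(j19)| = 32400 / 3.267e+04 = 0.99188
20 log₁₀(0.99188) = -0.07 dB
∠[(j19)² + 335(j19) + 32400] = ∠[32039 + j6365] = 11.24°
∠G(j19) = −11.24° = -11.24°

|G| = -0.1 dB, ∠G = -11.2°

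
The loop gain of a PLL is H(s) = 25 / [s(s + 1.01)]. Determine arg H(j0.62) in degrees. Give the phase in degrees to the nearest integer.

∠(j0.62 + 1.01) = arctan(0.62/1.01) = 31.54°
∠(j0.62) = 90.00°
∠H(j0.62) = − (31.54° + 90.00°) = -121.54°

-122 deg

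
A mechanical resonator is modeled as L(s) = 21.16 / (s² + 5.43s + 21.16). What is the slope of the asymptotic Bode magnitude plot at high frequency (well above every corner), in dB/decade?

-40 dB/decade

With 0 zeros and 2 poles, the high-frequency asymptotic slope is 20 × (0 − 2) = -40 dB/decade.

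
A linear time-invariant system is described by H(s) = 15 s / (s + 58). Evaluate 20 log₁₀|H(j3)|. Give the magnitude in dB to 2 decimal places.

-2.22 dB

|j3| = 3
|j3 + 58| = √(3² + 58²) = 58.08
|H(j3)| = 15 × 3 / 58.08 = 0.77483
20 log₁₀(0.77483) = -2.216 dB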